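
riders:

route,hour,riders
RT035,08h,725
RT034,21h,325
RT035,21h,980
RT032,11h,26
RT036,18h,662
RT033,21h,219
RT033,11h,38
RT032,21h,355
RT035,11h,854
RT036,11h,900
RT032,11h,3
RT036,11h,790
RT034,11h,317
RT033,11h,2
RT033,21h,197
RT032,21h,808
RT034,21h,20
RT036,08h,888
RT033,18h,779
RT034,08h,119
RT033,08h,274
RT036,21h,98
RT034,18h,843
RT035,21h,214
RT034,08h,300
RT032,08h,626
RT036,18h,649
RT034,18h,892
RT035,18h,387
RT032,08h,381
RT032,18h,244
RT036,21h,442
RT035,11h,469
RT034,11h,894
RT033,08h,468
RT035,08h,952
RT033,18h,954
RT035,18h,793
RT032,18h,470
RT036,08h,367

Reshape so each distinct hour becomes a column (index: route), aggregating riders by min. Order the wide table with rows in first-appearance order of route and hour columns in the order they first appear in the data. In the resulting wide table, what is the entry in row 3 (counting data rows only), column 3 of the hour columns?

3

With rows in first-appearance order of route, row 3 is route=RT032. hour columns in first-appearance order: 08h, 21h, 11h, 18h; column 3 is 11h.
Long rows with route=RT032, hour=11h: min(26, 3) = 3.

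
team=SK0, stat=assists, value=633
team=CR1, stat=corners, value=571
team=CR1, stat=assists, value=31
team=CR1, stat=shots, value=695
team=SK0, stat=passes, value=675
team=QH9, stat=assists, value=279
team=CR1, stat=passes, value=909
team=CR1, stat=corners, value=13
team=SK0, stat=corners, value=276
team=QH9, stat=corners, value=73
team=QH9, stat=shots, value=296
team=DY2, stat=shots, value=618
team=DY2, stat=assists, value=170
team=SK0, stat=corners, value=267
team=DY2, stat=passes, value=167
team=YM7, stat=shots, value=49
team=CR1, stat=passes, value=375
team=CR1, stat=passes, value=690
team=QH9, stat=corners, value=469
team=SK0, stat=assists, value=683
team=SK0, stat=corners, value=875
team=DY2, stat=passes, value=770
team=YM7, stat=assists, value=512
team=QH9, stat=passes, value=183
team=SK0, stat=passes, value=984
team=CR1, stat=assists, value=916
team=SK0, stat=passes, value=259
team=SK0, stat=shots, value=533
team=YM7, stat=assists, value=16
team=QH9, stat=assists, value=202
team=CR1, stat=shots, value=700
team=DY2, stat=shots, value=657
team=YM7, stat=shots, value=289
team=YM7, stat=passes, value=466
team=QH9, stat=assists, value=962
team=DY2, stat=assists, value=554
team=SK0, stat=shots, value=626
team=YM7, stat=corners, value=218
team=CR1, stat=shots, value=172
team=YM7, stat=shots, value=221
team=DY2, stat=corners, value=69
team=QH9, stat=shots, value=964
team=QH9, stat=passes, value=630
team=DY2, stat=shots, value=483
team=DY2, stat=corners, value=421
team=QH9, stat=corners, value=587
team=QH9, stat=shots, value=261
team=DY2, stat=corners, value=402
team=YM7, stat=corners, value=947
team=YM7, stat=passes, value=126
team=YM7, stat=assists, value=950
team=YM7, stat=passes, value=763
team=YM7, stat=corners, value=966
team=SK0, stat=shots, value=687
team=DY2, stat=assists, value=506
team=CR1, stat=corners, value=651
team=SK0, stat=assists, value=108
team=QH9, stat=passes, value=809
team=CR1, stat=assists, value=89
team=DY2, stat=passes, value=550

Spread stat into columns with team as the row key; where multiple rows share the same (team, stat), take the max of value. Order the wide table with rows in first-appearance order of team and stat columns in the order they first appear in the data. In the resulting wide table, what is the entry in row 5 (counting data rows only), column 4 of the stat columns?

With rows in first-appearance order of team, row 5 is team=YM7. stat columns in first-appearance order: assists, corners, shots, passes; column 4 is passes.
Long rows with team=YM7, stat=passes: max(466, 126, 763) = 763.

763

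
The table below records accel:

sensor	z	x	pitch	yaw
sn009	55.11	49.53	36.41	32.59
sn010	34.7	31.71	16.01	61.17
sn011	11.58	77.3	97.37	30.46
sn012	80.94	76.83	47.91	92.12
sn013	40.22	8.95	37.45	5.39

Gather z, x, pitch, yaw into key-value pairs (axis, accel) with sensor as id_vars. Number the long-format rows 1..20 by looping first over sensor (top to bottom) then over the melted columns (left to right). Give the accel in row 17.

40.22

20 rows total (5 × 4). Row 17: index ⌊(17-1)/4⌋ = 4 into sensor → sn013; (17-1) mod 4 = 0 into the melted columns → z.
So row 17 is (sn013, z, 40.22); accel = 40.22.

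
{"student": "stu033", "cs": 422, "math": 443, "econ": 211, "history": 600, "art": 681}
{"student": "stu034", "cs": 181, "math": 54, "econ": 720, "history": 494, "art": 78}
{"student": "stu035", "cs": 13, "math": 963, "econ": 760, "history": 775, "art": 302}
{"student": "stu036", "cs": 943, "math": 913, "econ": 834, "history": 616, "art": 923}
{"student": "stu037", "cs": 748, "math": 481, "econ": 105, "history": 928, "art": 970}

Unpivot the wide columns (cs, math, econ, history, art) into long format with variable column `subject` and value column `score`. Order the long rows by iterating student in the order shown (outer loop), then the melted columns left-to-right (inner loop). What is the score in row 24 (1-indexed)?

928

25 rows total (5 × 5). Row 24: index ⌊(24-1)/5⌋ = 4 into student → stu037; (24-1) mod 5 = 3 into the melted columns → history.
So row 24 is (stu037, history, 928); score = 928.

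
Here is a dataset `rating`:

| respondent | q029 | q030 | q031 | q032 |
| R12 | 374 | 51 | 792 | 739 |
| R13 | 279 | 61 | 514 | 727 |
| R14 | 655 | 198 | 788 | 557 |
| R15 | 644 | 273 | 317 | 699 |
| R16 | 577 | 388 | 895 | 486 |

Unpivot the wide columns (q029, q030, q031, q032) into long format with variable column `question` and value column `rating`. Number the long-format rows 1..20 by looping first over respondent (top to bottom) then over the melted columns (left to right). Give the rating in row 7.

20 rows total (5 × 4). Row 7: index ⌊(7-1)/4⌋ = 1 into respondent → R13; (7-1) mod 4 = 2 into the melted columns → q031.
So row 7 is (R13, q031, 514); rating = 514.

514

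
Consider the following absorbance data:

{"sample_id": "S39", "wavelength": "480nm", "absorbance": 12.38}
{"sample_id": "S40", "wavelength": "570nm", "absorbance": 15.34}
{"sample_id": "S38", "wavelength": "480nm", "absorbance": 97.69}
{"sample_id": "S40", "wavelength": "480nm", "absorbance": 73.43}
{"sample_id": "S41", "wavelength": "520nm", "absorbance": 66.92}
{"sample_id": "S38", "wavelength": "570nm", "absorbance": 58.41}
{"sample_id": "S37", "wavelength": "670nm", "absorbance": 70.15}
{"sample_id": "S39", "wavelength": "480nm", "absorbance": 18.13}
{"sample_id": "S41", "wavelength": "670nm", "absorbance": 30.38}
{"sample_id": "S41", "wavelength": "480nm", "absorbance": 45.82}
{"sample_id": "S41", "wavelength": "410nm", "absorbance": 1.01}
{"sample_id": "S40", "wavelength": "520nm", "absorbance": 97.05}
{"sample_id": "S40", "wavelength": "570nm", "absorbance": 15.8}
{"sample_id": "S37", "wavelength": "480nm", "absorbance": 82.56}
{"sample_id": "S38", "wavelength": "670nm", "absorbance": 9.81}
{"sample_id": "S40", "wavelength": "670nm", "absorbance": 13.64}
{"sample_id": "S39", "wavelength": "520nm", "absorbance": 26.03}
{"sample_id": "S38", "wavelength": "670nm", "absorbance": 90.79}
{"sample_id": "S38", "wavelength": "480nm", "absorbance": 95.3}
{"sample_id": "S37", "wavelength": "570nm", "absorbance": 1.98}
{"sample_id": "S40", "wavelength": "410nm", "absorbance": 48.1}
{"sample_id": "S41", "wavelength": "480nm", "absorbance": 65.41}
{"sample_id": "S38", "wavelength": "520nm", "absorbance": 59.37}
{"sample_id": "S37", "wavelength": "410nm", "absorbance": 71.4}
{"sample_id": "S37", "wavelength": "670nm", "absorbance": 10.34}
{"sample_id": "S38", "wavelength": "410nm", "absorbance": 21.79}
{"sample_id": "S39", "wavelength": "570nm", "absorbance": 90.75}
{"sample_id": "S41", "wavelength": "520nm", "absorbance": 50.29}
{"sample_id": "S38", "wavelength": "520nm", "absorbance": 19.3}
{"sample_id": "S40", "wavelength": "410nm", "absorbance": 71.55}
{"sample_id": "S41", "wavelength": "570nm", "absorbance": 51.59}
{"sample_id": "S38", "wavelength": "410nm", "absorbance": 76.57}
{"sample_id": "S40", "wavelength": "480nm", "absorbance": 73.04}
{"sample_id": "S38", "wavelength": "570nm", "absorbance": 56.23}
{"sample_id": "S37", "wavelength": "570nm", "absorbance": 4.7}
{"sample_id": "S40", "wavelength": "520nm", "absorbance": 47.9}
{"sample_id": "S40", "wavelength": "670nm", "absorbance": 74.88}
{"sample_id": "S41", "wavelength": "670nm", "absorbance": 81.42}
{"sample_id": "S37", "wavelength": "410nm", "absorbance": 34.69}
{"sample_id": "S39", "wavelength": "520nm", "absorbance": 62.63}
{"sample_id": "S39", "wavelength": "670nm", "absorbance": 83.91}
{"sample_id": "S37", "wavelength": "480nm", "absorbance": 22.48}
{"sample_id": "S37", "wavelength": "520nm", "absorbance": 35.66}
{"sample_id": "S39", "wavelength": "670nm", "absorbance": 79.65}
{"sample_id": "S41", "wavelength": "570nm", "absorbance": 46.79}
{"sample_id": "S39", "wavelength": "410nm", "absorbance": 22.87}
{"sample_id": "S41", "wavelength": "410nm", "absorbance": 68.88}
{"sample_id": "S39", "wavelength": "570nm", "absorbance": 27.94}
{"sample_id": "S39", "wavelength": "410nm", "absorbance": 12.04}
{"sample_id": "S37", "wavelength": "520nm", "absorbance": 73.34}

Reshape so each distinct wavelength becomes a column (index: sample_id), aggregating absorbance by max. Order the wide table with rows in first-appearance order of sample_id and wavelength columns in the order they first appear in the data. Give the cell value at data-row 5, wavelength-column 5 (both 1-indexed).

With rows in first-appearance order of sample_id, row 5 is sample_id=S37. wavelength columns in first-appearance order: 480nm, 570nm, 520nm, 670nm, 410nm; column 5 is 410nm.
Long rows with sample_id=S37, wavelength=410nm: max(71.4, 34.69) = 71.4.

71.4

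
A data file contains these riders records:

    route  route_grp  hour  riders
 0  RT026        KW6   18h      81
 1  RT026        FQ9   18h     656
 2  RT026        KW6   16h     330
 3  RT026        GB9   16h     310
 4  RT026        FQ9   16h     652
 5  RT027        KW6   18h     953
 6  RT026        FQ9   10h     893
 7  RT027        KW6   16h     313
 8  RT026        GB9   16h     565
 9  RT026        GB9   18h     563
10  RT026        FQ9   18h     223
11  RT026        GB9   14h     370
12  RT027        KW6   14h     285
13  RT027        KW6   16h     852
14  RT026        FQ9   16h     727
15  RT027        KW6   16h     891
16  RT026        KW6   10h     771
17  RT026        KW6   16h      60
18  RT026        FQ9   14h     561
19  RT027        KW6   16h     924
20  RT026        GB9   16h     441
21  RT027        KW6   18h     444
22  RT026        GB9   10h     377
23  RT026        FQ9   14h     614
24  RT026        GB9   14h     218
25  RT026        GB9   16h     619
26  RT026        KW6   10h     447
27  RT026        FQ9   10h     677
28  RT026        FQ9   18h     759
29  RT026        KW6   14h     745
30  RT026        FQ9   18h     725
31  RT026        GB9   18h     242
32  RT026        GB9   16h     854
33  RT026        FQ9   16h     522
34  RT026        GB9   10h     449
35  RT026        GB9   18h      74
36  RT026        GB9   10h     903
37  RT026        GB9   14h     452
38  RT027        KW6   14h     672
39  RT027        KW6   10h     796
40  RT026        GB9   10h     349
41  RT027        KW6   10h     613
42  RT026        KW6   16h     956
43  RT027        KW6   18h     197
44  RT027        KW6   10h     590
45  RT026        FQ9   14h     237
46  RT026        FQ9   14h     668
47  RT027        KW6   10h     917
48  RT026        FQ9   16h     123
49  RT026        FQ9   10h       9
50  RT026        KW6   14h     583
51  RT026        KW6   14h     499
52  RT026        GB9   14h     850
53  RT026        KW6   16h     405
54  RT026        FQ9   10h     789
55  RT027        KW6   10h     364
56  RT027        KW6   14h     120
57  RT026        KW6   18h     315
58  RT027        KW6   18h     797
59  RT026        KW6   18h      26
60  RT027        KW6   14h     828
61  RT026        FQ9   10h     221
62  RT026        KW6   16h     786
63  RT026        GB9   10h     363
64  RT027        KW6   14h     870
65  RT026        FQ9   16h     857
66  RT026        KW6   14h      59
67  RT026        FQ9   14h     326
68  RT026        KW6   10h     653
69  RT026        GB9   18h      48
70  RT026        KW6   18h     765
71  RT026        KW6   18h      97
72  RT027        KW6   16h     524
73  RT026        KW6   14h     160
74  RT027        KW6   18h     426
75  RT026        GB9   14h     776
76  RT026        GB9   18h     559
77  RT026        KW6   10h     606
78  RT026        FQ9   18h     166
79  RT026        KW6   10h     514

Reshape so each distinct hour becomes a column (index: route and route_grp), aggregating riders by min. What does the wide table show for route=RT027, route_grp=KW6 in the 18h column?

Rows with route=RT027, route_grp=KW6 and hour=18h: riders values are 953, 444, 197, 797, 426.
min(953, 444, 197, 797, 426) = 197.

197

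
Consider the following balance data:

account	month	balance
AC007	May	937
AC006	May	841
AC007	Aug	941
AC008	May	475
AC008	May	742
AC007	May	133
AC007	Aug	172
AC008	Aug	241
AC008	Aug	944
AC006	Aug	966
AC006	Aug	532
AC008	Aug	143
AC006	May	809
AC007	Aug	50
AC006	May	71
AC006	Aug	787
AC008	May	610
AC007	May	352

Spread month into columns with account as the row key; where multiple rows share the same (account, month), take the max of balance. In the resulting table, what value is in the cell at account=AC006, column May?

841

Rows with account=AC006 and month=May: balance values are 841, 809, 71.
max(841, 809, 71) = 841.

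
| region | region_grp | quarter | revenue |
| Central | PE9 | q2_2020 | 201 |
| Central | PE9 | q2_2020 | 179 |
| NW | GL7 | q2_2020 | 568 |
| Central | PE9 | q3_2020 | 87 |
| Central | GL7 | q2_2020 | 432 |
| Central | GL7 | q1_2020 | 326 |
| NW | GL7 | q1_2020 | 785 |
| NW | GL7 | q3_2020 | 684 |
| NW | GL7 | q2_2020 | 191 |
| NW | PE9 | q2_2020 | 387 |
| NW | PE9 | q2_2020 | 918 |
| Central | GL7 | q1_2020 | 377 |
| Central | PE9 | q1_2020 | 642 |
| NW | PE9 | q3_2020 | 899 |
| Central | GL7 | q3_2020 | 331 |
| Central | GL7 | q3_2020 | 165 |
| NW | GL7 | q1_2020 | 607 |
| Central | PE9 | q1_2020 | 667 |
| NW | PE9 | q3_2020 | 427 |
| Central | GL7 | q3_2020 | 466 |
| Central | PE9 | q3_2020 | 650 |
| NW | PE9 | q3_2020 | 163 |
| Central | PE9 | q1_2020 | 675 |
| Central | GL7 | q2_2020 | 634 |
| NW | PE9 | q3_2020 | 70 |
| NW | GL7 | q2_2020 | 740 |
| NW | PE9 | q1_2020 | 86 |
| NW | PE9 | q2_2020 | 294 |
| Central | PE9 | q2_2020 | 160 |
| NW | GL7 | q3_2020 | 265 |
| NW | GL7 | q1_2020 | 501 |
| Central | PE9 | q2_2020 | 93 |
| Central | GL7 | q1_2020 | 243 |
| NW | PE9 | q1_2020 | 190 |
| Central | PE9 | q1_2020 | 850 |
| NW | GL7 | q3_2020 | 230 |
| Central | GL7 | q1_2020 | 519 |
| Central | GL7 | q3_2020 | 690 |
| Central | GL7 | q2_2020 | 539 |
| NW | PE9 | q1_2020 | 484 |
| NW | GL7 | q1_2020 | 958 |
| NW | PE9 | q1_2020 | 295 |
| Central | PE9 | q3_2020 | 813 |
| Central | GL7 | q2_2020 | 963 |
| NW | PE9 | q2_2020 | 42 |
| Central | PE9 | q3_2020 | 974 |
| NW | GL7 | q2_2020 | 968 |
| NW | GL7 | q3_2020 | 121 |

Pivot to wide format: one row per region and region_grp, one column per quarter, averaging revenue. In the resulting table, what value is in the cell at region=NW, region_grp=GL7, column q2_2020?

Rows with region=NW, region_grp=GL7 and quarter=q2_2020: revenue values are 568, 191, 740, 968.
(568 + 191 + 740 + 968) / 4 = 616.75.

616.75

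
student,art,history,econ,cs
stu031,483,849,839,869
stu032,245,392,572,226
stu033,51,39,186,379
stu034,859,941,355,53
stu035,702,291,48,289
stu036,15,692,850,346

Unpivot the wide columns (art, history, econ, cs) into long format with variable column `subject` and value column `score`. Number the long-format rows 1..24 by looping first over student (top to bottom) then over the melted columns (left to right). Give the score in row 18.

291

24 rows total (6 × 4). Row 18: index ⌊(18-1)/4⌋ = 4 into student → stu035; (18-1) mod 4 = 1 into the melted columns → history.
So row 18 is (stu035, history, 291); score = 291.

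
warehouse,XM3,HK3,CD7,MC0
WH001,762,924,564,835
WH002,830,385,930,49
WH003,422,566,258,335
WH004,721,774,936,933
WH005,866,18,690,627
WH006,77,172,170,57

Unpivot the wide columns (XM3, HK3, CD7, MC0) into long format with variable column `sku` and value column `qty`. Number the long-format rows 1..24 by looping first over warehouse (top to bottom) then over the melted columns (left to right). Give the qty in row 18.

18

24 rows total (6 × 4). Row 18: index ⌊(18-1)/4⌋ = 4 into warehouse → WH005; (18-1) mod 4 = 1 into the melted columns → HK3.
So row 18 is (WH005, HK3, 18); qty = 18.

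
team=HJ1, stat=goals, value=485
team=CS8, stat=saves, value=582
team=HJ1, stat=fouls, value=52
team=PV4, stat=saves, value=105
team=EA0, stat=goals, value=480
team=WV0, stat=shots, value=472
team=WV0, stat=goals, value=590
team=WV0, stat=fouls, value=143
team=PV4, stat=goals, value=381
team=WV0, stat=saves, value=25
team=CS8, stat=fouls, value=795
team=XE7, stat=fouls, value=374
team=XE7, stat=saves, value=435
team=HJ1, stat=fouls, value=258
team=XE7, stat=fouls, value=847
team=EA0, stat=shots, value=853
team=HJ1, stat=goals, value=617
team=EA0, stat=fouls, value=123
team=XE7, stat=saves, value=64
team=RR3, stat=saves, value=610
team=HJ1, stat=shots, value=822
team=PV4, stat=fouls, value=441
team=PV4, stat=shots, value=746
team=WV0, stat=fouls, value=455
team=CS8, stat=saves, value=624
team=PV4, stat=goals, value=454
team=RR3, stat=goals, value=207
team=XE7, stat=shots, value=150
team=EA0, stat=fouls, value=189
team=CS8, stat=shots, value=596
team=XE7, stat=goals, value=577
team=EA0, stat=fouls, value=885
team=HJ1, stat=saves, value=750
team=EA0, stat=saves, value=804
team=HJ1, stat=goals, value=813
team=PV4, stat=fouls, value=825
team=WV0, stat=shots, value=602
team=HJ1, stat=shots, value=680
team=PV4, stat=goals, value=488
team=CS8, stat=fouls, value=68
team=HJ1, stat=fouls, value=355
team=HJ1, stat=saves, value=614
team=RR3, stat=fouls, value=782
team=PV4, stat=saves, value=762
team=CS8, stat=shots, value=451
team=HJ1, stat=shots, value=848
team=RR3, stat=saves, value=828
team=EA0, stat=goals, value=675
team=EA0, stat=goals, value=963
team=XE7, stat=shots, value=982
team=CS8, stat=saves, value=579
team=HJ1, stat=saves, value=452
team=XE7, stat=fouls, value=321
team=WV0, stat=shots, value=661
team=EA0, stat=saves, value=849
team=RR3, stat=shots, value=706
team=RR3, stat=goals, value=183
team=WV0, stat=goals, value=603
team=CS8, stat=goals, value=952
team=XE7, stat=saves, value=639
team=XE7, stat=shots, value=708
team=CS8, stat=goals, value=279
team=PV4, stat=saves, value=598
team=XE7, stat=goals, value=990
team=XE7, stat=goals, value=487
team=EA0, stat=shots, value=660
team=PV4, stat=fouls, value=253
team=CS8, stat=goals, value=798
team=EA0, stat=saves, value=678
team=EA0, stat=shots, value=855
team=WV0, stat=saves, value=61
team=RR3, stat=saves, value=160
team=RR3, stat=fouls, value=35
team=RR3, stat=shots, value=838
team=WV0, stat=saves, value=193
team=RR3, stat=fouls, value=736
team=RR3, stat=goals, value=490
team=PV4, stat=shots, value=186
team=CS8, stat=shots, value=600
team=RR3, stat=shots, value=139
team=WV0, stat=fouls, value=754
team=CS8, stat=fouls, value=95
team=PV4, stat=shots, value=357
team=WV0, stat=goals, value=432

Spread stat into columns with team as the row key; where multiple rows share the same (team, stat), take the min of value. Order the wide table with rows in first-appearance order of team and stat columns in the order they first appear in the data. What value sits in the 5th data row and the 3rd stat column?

With rows in first-appearance order of team, row 5 is team=WV0. stat columns in first-appearance order: goals, saves, fouls, shots; column 3 is fouls.
Long rows with team=WV0, stat=fouls: min(143, 455, 754) = 143.

143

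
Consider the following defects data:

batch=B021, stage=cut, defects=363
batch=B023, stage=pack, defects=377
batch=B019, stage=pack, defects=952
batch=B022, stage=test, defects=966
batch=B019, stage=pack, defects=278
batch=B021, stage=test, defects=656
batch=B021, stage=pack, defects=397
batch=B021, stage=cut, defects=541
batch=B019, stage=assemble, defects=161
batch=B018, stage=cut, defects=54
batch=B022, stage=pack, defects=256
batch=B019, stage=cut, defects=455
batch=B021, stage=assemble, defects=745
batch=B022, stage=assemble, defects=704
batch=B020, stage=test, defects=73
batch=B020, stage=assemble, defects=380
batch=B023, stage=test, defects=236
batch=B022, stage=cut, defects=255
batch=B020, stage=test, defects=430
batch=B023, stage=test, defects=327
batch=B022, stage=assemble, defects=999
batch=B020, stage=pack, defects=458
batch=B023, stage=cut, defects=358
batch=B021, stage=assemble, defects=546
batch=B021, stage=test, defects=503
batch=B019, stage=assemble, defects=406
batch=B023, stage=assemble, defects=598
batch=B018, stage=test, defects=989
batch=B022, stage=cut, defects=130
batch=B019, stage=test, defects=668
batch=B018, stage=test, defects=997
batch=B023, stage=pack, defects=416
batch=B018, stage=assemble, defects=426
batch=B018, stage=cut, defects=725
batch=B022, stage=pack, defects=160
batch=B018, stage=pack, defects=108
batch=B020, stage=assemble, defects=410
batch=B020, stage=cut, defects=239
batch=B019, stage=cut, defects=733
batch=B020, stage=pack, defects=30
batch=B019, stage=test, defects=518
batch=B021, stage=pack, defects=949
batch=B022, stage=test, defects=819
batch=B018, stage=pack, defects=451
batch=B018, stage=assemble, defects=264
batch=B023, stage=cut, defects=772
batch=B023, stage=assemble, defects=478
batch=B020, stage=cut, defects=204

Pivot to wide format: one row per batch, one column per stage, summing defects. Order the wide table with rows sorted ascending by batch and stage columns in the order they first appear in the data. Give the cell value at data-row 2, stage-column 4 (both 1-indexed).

With rows sorted ascending by batch, row 2 is batch=B019. stage columns in first-appearance order: cut, pack, test, assemble; column 4 is assemble.
Long rows with batch=B019, stage=assemble: 161 + 406 = 567.

567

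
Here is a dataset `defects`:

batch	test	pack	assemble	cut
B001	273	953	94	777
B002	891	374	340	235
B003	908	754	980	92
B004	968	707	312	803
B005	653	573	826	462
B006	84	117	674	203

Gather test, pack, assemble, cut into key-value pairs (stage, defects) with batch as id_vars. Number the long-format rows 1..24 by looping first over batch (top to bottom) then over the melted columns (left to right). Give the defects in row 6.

374

24 rows total (6 × 4). Row 6: index ⌊(6-1)/4⌋ = 1 into batch → B002; (6-1) mod 4 = 1 into the melted columns → pack.
So row 6 is (B002, pack, 374); defects = 374.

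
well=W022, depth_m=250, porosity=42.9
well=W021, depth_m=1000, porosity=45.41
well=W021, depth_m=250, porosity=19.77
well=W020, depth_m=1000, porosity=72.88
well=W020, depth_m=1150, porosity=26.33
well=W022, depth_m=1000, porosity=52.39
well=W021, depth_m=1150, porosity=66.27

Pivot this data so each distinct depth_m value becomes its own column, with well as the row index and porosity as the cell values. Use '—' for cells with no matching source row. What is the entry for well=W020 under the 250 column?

—

No long-format row has well=W020 and depth_m=250, so the cell is —.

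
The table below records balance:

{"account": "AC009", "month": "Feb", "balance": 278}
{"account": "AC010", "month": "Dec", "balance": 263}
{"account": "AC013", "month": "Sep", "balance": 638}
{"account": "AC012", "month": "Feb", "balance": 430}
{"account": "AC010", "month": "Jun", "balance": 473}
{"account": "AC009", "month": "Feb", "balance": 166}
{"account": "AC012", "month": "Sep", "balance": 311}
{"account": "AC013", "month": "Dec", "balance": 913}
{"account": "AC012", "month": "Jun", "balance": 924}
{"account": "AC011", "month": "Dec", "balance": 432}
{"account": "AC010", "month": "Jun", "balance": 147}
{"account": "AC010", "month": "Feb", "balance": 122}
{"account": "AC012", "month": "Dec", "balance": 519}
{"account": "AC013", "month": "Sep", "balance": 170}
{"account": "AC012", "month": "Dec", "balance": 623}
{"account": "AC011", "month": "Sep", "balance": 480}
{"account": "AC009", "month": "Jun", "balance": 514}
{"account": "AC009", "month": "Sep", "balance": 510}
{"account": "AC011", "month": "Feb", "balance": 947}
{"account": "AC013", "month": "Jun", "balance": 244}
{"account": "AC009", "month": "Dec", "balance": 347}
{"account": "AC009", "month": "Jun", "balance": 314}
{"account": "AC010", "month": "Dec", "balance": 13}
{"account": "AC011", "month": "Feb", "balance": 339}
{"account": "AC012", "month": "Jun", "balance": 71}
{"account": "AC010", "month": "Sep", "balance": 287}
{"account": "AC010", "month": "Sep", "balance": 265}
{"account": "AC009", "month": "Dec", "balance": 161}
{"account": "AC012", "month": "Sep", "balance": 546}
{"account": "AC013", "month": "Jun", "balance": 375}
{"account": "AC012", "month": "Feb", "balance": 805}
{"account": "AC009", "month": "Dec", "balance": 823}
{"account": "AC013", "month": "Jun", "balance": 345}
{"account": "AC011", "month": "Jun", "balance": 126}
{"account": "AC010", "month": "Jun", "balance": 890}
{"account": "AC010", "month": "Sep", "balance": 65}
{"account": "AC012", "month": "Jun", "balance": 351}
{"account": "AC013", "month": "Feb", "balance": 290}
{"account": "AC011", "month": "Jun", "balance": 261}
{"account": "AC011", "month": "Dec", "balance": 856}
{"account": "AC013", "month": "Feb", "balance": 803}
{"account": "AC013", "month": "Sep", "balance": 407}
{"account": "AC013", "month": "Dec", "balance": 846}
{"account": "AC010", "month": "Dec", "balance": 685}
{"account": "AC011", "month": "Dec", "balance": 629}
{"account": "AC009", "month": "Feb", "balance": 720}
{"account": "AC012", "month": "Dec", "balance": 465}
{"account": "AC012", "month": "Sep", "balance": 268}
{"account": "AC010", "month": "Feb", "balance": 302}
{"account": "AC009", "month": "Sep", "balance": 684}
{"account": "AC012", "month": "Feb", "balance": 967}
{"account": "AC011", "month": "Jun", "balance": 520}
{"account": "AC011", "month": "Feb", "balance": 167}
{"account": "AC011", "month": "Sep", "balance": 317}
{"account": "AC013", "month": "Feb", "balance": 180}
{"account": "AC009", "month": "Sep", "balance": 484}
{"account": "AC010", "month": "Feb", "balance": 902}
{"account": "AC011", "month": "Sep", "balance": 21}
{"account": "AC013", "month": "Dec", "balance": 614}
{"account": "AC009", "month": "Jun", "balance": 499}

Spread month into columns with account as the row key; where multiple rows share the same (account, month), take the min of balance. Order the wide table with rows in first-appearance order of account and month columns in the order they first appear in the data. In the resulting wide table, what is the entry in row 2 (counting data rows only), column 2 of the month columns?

With rows in first-appearance order of account, row 2 is account=AC010. month columns in first-appearance order: Feb, Dec, Sep, Jun; column 2 is Dec.
Long rows with account=AC010, month=Dec: min(263, 13, 685) = 13.

13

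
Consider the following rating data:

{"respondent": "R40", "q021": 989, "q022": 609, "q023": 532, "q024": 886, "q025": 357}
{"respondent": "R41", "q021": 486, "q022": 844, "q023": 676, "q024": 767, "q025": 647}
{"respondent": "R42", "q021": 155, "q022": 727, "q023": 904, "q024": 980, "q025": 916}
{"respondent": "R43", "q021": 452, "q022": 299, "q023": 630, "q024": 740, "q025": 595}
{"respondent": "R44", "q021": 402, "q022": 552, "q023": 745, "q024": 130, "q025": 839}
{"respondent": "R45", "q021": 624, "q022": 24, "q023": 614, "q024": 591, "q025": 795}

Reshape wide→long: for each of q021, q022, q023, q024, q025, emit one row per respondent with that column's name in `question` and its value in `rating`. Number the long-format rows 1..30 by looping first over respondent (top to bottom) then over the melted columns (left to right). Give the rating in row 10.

30 rows total (6 × 5). Row 10: index ⌊(10-1)/5⌋ = 1 into respondent → R41; (10-1) mod 5 = 4 into the melted columns → q025.
So row 10 is (R41, q025, 647); rating = 647.

647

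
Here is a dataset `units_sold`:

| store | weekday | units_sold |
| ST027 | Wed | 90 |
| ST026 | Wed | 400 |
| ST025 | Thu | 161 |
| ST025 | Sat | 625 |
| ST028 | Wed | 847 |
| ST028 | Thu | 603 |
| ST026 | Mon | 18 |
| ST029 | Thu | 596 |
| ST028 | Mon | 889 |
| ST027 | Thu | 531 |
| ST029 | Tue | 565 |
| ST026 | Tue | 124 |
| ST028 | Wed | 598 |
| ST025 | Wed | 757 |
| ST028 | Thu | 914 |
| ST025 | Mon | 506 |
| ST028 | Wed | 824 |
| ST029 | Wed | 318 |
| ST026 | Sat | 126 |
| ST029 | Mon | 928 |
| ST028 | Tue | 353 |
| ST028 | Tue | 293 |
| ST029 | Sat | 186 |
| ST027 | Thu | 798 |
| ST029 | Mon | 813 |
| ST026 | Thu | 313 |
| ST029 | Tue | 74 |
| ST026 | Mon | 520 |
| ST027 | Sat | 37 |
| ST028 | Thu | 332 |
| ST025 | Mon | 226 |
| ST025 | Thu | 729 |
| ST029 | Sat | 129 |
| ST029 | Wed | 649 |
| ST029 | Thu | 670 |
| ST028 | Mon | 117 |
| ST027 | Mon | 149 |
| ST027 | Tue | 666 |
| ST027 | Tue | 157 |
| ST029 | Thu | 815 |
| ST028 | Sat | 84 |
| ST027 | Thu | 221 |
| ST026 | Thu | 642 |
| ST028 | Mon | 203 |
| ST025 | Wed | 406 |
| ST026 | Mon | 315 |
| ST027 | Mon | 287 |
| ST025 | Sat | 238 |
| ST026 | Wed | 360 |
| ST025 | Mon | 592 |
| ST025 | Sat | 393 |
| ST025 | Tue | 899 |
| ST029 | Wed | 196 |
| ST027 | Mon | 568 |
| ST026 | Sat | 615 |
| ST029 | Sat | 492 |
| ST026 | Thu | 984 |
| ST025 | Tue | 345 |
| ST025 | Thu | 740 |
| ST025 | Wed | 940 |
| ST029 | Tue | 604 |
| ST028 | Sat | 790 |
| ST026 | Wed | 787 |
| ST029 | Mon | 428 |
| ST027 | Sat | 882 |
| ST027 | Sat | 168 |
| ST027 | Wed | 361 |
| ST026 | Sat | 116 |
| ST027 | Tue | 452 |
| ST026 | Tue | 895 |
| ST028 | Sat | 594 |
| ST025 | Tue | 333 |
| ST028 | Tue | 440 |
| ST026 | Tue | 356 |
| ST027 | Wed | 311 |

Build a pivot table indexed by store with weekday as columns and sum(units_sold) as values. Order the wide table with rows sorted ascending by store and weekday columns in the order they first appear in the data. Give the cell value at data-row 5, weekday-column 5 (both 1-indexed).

With rows sorted ascending by store, row 5 is store=ST029. weekday columns in first-appearance order: Wed, Thu, Sat, Mon, Tue; column 5 is Tue.
Long rows with store=ST029, weekday=Tue: 565 + 74 + 604 = 1243.

1243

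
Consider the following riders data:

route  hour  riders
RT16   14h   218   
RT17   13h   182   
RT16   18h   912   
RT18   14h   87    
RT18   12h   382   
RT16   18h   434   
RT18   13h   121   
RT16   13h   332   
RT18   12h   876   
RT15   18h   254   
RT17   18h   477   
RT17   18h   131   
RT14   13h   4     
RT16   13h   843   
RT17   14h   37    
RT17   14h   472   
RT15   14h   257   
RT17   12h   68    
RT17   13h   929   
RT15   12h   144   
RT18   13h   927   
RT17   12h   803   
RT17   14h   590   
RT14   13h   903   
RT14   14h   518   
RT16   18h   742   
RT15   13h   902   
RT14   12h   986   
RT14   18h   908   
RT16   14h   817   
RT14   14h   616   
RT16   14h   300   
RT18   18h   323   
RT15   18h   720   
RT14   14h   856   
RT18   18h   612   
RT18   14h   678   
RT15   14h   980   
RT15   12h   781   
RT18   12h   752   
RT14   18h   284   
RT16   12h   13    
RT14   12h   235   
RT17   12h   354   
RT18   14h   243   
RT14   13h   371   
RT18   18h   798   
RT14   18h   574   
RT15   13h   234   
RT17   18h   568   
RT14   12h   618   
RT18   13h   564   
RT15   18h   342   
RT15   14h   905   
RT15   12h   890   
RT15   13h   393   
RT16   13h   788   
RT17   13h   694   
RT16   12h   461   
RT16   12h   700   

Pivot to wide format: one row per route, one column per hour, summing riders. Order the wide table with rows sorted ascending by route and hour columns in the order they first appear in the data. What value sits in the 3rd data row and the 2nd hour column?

With rows sorted ascending by route, row 3 is route=RT16. hour columns in first-appearance order: 14h, 13h, 18h, 12h; column 2 is 13h.
Long rows with route=RT16, hour=13h: 332 + 843 + 788 = 1963.

1963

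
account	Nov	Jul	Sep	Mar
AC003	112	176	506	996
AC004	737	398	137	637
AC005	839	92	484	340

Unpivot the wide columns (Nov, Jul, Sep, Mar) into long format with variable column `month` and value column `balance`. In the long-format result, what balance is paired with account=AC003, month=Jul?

Unpivoting turns each (account, wide-column) pair into one long row.
The wide cell at row AC003, column Jul holds 176, so the long row (AC003, Jul) has balance=176.

176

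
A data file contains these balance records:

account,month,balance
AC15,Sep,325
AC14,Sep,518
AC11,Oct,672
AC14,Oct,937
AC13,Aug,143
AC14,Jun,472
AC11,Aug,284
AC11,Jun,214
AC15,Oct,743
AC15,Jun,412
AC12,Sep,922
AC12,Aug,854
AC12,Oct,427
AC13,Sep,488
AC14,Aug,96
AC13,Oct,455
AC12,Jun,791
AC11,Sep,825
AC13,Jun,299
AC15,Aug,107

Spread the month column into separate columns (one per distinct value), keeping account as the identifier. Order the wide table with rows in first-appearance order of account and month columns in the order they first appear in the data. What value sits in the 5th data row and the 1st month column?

With rows in first-appearance order of account, row 5 is account=AC12. month columns in first-appearance order: Sep, Oct, Aug, Jun; column 1 is Sep.
Long rows with account=AC12, month=Sep: balance = 922.

922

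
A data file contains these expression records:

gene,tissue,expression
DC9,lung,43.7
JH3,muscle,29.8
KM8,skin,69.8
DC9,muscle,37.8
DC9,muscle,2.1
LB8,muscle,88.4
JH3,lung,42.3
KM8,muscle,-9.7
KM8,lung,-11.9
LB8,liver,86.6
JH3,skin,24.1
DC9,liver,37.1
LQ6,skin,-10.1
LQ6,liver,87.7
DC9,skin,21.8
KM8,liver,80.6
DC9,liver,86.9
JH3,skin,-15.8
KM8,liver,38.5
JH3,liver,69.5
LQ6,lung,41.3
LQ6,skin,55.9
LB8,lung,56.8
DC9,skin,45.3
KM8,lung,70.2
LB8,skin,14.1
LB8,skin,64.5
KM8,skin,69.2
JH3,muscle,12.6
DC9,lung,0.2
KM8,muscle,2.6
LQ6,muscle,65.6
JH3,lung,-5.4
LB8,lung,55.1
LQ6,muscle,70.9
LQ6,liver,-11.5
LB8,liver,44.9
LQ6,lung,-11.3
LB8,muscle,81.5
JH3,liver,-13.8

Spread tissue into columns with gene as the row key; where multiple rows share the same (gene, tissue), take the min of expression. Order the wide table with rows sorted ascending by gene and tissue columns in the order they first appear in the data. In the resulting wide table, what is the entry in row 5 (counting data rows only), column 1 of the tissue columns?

With rows sorted ascending by gene, row 5 is gene=LQ6. tissue columns in first-appearance order: lung, muscle, skin, liver; column 1 is lung.
Long rows with gene=LQ6, tissue=lung: min(41.3, -11.3) = -11.3.

-11.3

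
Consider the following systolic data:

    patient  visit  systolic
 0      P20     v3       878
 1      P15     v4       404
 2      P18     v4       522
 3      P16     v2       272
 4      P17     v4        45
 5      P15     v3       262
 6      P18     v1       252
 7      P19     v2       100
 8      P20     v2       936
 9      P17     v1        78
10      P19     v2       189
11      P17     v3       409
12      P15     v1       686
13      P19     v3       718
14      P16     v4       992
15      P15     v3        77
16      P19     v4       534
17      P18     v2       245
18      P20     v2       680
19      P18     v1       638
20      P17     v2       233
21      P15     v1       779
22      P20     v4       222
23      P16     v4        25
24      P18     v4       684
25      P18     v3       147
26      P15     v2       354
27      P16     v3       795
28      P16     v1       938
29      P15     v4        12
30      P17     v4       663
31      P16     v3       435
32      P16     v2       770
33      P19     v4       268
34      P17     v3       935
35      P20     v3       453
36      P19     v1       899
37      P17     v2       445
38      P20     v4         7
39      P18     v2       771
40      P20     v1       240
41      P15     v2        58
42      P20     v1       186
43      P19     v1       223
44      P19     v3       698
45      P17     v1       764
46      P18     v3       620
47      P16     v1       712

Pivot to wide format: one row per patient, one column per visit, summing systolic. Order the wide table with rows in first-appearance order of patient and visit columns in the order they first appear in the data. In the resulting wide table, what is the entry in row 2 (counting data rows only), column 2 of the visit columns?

416

With rows in first-appearance order of patient, row 2 is patient=P15. visit columns in first-appearance order: v3, v4, v2, v1; column 2 is v4.
Long rows with patient=P15, visit=v4: 404 + 12 = 416.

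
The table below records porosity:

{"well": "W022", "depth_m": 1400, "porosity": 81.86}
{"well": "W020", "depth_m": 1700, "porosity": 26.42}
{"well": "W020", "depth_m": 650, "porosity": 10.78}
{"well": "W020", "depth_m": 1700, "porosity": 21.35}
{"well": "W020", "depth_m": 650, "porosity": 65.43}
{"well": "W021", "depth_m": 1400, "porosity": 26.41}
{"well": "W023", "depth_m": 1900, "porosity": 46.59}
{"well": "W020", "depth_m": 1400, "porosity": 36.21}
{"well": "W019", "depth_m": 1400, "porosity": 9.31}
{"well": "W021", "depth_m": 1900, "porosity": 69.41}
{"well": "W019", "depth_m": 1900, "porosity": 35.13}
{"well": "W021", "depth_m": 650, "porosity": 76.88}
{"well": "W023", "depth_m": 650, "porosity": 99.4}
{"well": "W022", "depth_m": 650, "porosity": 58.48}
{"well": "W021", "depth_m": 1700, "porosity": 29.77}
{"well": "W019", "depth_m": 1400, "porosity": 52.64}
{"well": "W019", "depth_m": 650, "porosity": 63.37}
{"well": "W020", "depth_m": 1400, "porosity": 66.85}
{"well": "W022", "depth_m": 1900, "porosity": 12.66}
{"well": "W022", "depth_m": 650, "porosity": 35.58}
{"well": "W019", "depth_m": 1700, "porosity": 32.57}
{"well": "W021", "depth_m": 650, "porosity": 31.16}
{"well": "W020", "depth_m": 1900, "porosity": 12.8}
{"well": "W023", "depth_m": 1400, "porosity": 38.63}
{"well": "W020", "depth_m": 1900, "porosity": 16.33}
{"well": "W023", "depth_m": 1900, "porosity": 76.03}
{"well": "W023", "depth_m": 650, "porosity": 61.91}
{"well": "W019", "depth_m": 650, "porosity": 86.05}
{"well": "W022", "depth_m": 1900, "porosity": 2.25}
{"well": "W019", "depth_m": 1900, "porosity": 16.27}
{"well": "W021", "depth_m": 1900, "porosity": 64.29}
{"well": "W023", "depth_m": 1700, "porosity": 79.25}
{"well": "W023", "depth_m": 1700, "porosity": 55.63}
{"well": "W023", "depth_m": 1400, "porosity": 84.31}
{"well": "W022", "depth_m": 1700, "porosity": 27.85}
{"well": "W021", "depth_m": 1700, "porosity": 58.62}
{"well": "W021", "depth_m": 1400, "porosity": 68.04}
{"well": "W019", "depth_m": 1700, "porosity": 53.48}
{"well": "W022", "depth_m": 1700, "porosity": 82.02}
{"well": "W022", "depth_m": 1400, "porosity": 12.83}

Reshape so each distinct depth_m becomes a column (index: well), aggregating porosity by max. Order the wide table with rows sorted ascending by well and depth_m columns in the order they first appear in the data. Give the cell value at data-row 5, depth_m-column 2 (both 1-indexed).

With rows sorted ascending by well, row 5 is well=W023. depth_m columns in first-appearance order: 1400, 1700, 650, 1900; column 2 is 1700.
Long rows with well=W023, depth_m=1700: max(79.25, 55.63) = 79.25.

79.25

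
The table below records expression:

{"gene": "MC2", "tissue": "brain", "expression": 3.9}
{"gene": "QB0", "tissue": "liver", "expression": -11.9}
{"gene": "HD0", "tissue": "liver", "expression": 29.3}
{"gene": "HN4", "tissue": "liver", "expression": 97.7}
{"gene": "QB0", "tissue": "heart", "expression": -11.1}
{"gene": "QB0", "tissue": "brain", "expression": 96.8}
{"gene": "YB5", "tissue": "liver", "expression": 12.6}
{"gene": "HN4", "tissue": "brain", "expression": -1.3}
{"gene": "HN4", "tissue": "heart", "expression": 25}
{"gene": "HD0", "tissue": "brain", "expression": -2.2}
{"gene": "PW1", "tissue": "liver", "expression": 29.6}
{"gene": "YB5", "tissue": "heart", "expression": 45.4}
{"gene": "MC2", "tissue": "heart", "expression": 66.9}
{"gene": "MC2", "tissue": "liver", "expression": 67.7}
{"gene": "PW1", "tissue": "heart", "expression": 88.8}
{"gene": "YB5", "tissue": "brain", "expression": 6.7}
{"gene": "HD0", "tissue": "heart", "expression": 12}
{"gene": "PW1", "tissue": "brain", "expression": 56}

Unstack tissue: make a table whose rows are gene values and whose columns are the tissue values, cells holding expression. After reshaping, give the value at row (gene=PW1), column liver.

Wide layout: rows indexed by gene, columns are the 3 distinct tissue values (brain, liver, heart).
Cell (gene=PW1, tissue=liver) draws from the long row where gene=PW1 and tissue=liver, which has expression=29.6.

29.6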